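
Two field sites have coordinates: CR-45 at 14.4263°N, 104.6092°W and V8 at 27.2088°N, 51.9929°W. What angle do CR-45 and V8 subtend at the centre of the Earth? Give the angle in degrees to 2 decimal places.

Δφ = 12.7825°,  Δλ = 52.6163°
a = sin²(Δφ/2) + cos φ₁ cos φ₂ sin²(Δλ/2) = 0.181573
c = 2·arcsin(√a) = 0.880386 rad = 50.4424°

50.44°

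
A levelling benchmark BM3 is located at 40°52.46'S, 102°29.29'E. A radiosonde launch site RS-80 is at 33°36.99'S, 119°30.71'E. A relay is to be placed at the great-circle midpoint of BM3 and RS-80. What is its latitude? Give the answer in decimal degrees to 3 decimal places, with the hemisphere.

37.551°S

BM3: φ = -40.87433°, λ = +102.48817°
RS-80: φ = -33.61650°, λ = +119.51183°
Bx = cos φ₂ cos Δλ = 0.796273,  By = cos φ₂ sin Δλ = 0.243805
φₘ = atan2(sin φ₁ + sin φ₂, √((cos φ₁ + Bx)² + By²)) = -37.55089°
λₘ = λ₁ + atan2(By, cos φ₁ + Bx) = 111.41347°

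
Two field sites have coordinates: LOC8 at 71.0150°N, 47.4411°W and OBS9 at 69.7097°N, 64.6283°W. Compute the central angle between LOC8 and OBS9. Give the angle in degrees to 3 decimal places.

Δφ = -1.3053°,  Δλ = -17.1872°
a = sin²(Δφ/2) + cos φ₁ cos φ₂ sin²(Δλ/2) = 0.002649
c = 2·arcsin(√a) = 0.102975 rad = 5.9000°

5.900°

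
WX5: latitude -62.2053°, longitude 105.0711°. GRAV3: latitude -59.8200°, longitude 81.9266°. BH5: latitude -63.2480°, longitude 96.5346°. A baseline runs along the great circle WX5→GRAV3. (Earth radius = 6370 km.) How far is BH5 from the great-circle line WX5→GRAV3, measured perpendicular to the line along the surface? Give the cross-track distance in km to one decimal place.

δ₁₃ = central angle WX5→BH5 = 0.070597 rad  (haversine)
θ₁₃ = bearing WX5→BH5 = 251.306°,  θ₁₂ = bearing WX5→GRAV3 = 271.689°
dₓₜ = R·arcsin(sin δ₁₃ · sin(θ₁₃ − θ₁₂)) = 6370·arcsin(0.07054·sin(-20.383°)) = -156.518 km
|dₓₜ| = 156.518 km

156.5 km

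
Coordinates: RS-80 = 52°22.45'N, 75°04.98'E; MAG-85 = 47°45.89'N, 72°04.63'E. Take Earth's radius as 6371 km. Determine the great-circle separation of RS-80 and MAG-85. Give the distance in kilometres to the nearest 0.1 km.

555.5 km

RS-80: φ = +52.37417°, λ = +75.08300°
MAG-85: φ = +47.76483°, λ = +72.07717°
Δφ = -4.6093°,  Δλ = -3.0058°
a = sin²(Δφ/2) + cos φ₁ cos φ₂ sin²(Δλ/2) = 0.001899
c = 2·arcsin(√a) = 0.087192 rad = 4.9957°
d = R·c = 6371 × 0.087192 = 555.5 km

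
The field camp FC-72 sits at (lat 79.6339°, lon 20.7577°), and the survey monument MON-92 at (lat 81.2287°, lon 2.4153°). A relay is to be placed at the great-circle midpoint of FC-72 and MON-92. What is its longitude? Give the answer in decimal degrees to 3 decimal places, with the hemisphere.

12.350°E

Bx = cos φ₂ cos Δλ = 0.144743,  By = cos φ₂ sin Δλ = -0.047988
φₘ = atan2(sin φ₁ + sin φ₂, √((cos φ₁ + Bx)² + By²)) = 80.55058°
λₘ = λ₁ + atan2(By, cos φ₁ + Bx) = 12.35019°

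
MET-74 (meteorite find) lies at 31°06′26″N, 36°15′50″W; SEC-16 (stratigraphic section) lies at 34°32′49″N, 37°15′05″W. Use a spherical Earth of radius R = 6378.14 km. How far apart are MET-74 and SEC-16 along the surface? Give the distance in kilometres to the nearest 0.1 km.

393.9 km

MET-74: φ = +31.10722°, λ = -36.26389°
SEC-16: φ = +34.54694°, λ = -37.25139°
Δφ = 3.4397°,  Δλ = -0.9875°
a = sin²(Δφ/2) + cos φ₁ cos φ₂ sin²(Δλ/2) = 0.000953
c = 2·arcsin(√a) = 0.061756 rad = 3.5383°
d = R·c = 6378.14 × 0.061756 = 393.9 km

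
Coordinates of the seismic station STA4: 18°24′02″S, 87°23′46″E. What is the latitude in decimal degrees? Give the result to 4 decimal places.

18.4006°S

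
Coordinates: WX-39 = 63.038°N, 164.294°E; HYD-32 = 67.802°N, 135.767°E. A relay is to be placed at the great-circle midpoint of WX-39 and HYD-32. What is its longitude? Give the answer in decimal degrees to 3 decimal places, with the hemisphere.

Bx = cos φ₂ cos Δλ = 0.331940,  By = cos φ₂ sin Δλ = -0.180431
φₘ = atan2(sin φ₁ + sin φ₂, √((cos φ₁ + Bx)² + By²)) = 66.08600°
λₘ = λ₁ + atan2(By, cos φ₁ + Bx) = 151.35488°

151.355°E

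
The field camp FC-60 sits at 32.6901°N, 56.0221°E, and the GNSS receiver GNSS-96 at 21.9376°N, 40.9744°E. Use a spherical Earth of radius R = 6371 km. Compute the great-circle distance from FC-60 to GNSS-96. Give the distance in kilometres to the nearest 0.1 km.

1904.0 km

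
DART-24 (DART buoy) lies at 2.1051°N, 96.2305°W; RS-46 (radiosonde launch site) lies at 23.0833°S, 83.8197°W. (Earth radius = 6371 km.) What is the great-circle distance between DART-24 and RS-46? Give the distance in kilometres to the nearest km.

3107 km

Δφ = -25.1884°,  Δλ = 12.4108°
a = sin²(Δφ/2) + cos φ₁ cos φ₂ sin²(Δλ/2) = 0.058285
c = 2·arcsin(√a) = 0.487663 rad = 27.9410°
d = R·c = 6371 × 0.487663 = 3106.9 km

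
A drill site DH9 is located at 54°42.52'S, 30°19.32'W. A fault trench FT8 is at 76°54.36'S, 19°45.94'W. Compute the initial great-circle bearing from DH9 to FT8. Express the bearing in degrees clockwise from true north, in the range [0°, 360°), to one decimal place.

173.8°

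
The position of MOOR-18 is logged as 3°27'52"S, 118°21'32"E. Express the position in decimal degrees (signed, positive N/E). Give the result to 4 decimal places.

-3.4644°, +118.3589°

lat: 3.4644° S → -3.4644°
lon: 118.3589° E → +118.3589°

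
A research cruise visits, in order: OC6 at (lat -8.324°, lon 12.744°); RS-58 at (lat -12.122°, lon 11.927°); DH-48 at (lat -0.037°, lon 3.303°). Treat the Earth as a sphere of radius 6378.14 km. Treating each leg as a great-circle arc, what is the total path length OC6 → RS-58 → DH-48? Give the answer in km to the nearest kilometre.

OC6→RS-58: c = 0.067756 rad, d = 432.16 km
RS-58→DH-48: c = 0.258463 rad, d = 1648.52 km
Total = 432.16 + 1648.52 = 2080.67 km

2081 km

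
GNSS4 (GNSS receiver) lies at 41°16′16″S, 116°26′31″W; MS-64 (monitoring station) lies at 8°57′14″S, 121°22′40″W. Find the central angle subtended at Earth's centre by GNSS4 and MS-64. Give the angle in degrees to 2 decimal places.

32.61°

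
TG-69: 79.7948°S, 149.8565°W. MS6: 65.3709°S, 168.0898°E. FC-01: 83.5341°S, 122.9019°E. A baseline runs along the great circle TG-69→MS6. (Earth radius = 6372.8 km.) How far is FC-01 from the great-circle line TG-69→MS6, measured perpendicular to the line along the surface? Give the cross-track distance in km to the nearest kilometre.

1304 km

δ₁₃ = central angle TG-69→FC-01 = 0.205890 rad  (haversine)
θ₁₃ = bearing TG-69→FC-01 = 213.380°,  θ₁₂ = bearing TG-69→MS6 = 297.204°
dₓₜ = R·arcsin(sin δ₁₃ · sin(θ₁₃ − θ₁₂)) = 6372.8·arcsin(0.20444·sin(-83.824°)) = -1304.372 km
|dₓₜ| = 1304.372 km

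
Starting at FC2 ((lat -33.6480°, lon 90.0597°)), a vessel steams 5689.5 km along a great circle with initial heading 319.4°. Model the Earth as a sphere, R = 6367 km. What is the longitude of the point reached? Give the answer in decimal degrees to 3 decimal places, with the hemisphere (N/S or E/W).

59.222°E

δ = d/R = 5689.5/6367 = 0.893592 rad
φ₂ = arcsin(sin φ₁ cos δ + cos φ₁ sin δ cos θ)
   = arcsin(-0.55409·0.62662 + 0.83246·0.77933·0.75927) = 8.35934°
λ₂ = λ₁ + atan2(sin θ sin δ cos φ₁, cos δ − sin φ₁ sin φ₂) = 59.22170°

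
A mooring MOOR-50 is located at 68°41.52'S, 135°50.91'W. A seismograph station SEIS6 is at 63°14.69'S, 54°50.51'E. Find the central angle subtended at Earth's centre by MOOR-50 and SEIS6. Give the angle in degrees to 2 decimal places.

47.84°

MOOR-50: φ = -68.69200°, λ = -135.84850°
SEIS6: φ = -63.24483°, λ = +54.84183°
Δφ = 5.4472°,  Δλ = -169.3097°
a = sin²(Δφ/2) + cos φ₁ cos φ₂ sin²(Δλ/2) = 0.164425
c = 2·arcsin(√a) = 0.835037 rad = 47.8441°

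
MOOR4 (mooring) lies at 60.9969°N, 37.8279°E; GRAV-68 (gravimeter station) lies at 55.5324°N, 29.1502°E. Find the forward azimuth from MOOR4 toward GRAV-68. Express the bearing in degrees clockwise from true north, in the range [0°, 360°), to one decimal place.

223.6°

Δλ = -8.6777°
y = sin Δλ · cos φ₂ = -0.085387
x = cos φ₁ sin φ₂ − sin φ₁ cos φ₂ cos Δλ = -0.089563
θ = atan2(y, x) = -136.3674° → 223.6326° (mod 360°)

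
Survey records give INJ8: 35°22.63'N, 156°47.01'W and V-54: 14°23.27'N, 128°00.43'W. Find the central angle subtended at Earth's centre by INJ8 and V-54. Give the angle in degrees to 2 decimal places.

33.27°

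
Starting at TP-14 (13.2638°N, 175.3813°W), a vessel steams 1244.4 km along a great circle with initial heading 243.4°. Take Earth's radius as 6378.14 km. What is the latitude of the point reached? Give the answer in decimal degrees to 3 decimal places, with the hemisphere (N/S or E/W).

δ = d/R = 1244.4/6378.14 = 0.195104 rad
φ₂ = arcsin(sin φ₁ cos δ + cos φ₁ sin δ cos θ)
   = arcsin(0.22943·0.98103 + 0.97332·0.19387·-0.44776) = 8.08206°
λ₂ = λ₁ + atan2(sin θ sin δ cos φ₁, cos δ − sin φ₁ sin φ₂) = 174.53496°

8.082°N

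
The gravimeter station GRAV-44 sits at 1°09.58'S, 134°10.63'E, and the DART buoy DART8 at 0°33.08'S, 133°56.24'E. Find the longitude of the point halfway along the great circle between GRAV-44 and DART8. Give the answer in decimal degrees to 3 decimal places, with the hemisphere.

GRAV-44: φ = -1.15967°, λ = +134.17717°
DART8: φ = -0.55133°, λ = +133.93733°
Bx = cos φ₂ cos Δλ = 0.999945,  By = cos φ₂ sin Δλ = -0.004186
φₘ = atan2(sin φ₁ + sin φ₂, √((cos φ₁ + Bx)² + By²)) = -0.85550°
λₘ = λ₁ + atan2(By, cos φ₁ + Bx) = 134.05724°

134.057°E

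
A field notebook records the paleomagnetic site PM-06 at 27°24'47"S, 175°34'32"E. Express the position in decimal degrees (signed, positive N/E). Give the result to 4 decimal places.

-27.4131°, +175.5756°

lat: 27.4131° S → -27.4131°
lon: 175.5756° E → +175.5756°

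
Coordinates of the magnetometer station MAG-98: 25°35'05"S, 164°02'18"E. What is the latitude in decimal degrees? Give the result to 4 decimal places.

25.5847°S

25° + 35′/60 + 5″/3600 = 25 + 0.58333 + 0.00139 = 25.5847°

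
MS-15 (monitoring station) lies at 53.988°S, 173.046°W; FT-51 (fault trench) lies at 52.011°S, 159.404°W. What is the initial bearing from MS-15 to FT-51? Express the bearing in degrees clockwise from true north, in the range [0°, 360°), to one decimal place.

Δλ = 13.6420°
y = sin Δλ · cos φ₂ = 0.145171
x = cos φ₁ sin φ₂ − sin φ₁ cos φ₂ cos Δλ = 0.020452
θ = atan2(y, x) = 81.9807° → 81.9807° (mod 360°)

82.0°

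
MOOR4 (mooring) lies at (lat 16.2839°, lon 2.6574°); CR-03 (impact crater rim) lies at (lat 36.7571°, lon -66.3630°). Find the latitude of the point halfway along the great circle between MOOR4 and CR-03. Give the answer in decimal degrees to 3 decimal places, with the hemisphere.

31.150°N

Bx = cos φ₂ cos Δλ = 0.286851,  By = cos φ₂ sin Δλ = -0.748068
φₘ = atan2(sin φ₁ + sin φ₂, √((cos φ₁ + Bx)² + By²)) = 31.15041°
λₘ = λ₁ + atan2(By, cos φ₁ + Bx) = -28.30727°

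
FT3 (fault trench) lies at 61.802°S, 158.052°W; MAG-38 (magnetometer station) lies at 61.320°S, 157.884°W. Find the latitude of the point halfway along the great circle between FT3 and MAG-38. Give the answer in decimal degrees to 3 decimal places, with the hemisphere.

Bx = cos φ₂ cos Δλ = 0.479915,  By = cos φ₂ sin Δλ = 0.001407
φₘ = atan2(sin φ₁ + sin φ₂, √((cos φ₁ + Bx)² + By²)) = -61.56103°
λₘ = λ₁ + atan2(By, cos φ₁ + Bx) = -157.96735°

61.561°S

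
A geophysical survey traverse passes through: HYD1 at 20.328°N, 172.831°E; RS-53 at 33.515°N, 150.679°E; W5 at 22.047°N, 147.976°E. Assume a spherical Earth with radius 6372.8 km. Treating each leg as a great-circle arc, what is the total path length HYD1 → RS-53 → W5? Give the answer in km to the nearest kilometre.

3935 km

HYD1→RS-53: c = 0.412996 rad, d = 2631.94 km
RS-53→W5: c = 0.204434 rad, d = 1302.81 km
Total = 2631.94 + 1302.81 = 3934.76 km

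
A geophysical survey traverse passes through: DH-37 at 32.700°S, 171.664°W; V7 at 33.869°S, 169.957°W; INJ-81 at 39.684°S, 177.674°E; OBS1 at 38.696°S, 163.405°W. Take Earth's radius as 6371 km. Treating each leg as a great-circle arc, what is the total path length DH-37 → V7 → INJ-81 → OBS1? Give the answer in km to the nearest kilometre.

3112 km

DH-37→V7: c = 0.032195 rad, d = 205.11 km
V7→INJ-81: c = 0.200223 rad, d = 1275.62 km
INJ-81→OBS1: c = 0.256054 rad, d = 1631.32 km
Total = 205.11 + 1275.62 + 1631.32 = 3112.05 km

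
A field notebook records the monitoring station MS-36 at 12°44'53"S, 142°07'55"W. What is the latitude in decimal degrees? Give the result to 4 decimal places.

12.7481°S

12° + 44′/60 + 53″/3600 = 12 + 0.73333 + 0.01472 = 12.7481°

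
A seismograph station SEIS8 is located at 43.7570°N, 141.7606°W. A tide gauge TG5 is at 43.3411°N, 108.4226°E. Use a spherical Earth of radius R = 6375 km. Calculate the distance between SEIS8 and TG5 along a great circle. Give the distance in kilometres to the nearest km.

8094 km

Δφ = -0.4159°,  Δλ = -109.8168°
a = sin²(Δφ/2) + cos φ₁ cos φ₂ sin²(Δλ/2) = 0.351705
c = 2·arcsin(√a) = 1.269676 rad = 72.7471°
d = R·c = 6375 × 1.269676 = 8094.2 km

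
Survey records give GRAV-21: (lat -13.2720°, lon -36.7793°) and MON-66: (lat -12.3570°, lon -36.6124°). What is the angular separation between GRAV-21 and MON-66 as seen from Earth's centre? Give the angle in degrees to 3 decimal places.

Δφ = 0.9150°,  Δλ = 0.1669°
a = sin²(Δφ/2) + cos φ₁ cos φ₂ sin²(Δλ/2) = 0.000066
c = 2·arcsin(√a) = 0.016220 rad = 0.9294°

0.929°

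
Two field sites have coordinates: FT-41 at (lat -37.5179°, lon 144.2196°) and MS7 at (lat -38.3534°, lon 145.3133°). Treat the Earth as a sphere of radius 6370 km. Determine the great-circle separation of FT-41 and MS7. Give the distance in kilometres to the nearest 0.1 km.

Δφ = -0.8355°,  Δλ = 1.0937°
a = sin²(Δφ/2) + cos φ₁ cos φ₂ sin²(Δλ/2) = 0.000110
c = 2·arcsin(√a) = 0.020959 rad = 1.2009°
d = R·c = 6370 × 0.020959 = 133.5 km

133.5 km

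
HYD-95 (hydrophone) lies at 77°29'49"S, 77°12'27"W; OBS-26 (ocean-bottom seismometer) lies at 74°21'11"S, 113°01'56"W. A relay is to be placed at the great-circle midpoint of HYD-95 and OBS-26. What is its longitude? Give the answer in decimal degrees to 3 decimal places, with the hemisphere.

HYD-95: φ = -77.49694°, λ = -77.20750°
OBS-26: φ = -74.35306°, λ = -113.03222°
Bx = cos φ₂ cos Δλ = 0.218683,  By = cos φ₂ sin Δλ = -0.157863
φₘ = atan2(sin φ₁ + sin φ₂, √((cos φ₁ + Bx)² + By²)) = -76.57389°
λₘ = λ₁ + atan2(By, cos φ₁ + Bx) = -97.14609°

97.146°W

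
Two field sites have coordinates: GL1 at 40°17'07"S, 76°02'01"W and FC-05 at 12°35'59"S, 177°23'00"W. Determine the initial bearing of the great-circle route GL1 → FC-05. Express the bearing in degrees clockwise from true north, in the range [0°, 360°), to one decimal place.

GL1: φ = -40.28528°, λ = -76.03361°
FC-05: φ = -12.59972°, λ = -177.38333°
Δλ = -101.3497°
y = sin Δλ · cos φ₂ = -0.956833
x = cos φ₁ sin φ₂ − sin φ₁ cos φ₂ cos Δλ = -0.290587
θ = atan2(y, x) = -106.8934° → 253.1066° (mod 360°)

253.1°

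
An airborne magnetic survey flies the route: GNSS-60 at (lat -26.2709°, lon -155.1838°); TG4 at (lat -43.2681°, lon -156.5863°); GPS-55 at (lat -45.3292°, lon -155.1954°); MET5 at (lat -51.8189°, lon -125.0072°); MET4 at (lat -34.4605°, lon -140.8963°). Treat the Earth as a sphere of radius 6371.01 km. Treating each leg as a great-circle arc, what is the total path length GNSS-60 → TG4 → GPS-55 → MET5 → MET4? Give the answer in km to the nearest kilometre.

6775 km

GNSS-60→TG4: c = 0.297326 rad, d = 1894.26 km
TG4→GPS-55: c = 0.039947 rad, d = 254.51 km
GPS-55→MET5: c = 0.363512 rad, d = 2315.94 km
MET5→MET4: c = 0.362582 rad, d = 2310.01 km
Total = 1894.26 + 254.51 + 2315.94 + 2310.01 = 6774.72 km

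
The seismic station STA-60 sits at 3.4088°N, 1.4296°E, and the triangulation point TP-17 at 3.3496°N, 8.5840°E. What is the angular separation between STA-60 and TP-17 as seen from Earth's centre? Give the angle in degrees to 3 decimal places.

Δφ = -0.0592°,  Δλ = 7.1544°
a = sin²(Δφ/2) + cos φ₁ cos φ₂ sin²(Δλ/2) = 0.003880
c = 2·arcsin(√a) = 0.124655 rad = 7.1422°

7.142°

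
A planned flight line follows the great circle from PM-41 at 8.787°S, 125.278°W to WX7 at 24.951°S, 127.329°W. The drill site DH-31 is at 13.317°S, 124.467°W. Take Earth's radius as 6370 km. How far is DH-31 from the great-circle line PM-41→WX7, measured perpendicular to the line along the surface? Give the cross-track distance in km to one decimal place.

145.4 km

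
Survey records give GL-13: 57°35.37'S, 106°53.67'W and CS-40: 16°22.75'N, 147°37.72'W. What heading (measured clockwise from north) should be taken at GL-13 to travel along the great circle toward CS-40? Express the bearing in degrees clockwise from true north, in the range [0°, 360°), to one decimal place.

GL-13: φ = -57.58950°, λ = -106.89450°
CS-40: φ = +16.37917°, λ = -147.62867°
Δλ = -40.7342°
y = sin Δλ · cos φ₂ = -0.626068
x = cos φ₁ sin φ₂ − sin φ₁ cos φ₂ cos Δλ = 0.764892
θ = atan2(y, x) = -39.3005° → 320.6995° (mod 360°)

320.7°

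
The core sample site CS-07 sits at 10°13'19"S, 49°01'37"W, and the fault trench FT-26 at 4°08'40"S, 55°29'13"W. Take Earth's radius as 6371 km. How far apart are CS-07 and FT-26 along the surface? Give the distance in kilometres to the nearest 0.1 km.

981.9 km

CS-07: φ = -10.22194°, λ = -49.02694°
FT-26: φ = -4.14444°, λ = -55.48694°
Δφ = 6.0775°,  Δλ = -6.4600°
a = sin²(Δφ/2) + cos φ₁ cos φ₂ sin²(Δλ/2) = 0.005926
c = 2·arcsin(√a) = 0.154118 rad = 8.8303°
d = R·c = 6371 × 0.154118 = 981.9 km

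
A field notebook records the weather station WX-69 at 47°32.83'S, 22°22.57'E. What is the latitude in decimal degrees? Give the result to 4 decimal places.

47.5472°S

47° + 32.83′/60 = 47 + 0.54717 = 47.5472°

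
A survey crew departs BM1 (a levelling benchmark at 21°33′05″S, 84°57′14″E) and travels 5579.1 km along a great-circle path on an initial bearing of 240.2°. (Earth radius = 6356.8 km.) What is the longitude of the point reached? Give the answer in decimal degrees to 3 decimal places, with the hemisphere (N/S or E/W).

BM1: φ = -21.55139°, λ = +84.95389°
δ = d/R = 5579.1/6356.8 = 0.877659 rad
φ₂ = arcsin(sin φ₁ cos δ + cos φ₁ sin δ cos θ)
   = arcsin(-0.36734·0.63895 + 0.93009·0.76924·-0.49697) = -36.17677°
λ₂ = λ₁ + atan2(sin θ sin δ cos φ₁, cos δ − sin φ₁ sin φ₂) = 29.16589°

29.166°E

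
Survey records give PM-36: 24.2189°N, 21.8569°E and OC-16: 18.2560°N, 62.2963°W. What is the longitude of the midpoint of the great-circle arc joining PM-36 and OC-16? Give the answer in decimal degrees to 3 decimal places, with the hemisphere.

21.267°W

Bx = cos φ₂ cos Δλ = 0.096741,  By = cos φ₂ sin Δλ = -0.944726
φₘ = atan2(sin φ₁ + sin φ₂, √((cos φ₁ + Bx)² + By²)) = 27.63170°
λₘ = λ₁ + atan2(By, cos φ₁ + Bx) = -21.26661°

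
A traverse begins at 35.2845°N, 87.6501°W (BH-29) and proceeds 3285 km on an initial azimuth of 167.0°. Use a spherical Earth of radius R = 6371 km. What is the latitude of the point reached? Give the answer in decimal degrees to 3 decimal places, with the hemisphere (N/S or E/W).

δ = d/R = 3285/6371 = 0.515618 rad
φ₂ = arcsin(sin φ₁ cos δ + cos φ₁ sin δ cos θ)
   = arcsin(0.57764·0.86999 + 0.81629·0.49307·-0.97437) = 6.33614°
λ₂ = λ₁ + atan2(sin θ sin δ cos φ₁, cos δ − sin φ₁ sin φ₂) = -81.24261°

6.336°N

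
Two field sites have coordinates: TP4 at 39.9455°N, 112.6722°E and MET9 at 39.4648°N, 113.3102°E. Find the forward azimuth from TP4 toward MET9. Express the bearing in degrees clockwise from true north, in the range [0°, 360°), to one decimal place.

134.2°

Δλ = 0.6380°
y = sin Δλ · cos φ₂ = 0.008596
x = cos φ₁ sin φ₂ − sin φ₁ cos φ₂ cos Δλ = -0.008359
θ = atan2(y, x) = 134.1978° → 134.1978° (mod 360°)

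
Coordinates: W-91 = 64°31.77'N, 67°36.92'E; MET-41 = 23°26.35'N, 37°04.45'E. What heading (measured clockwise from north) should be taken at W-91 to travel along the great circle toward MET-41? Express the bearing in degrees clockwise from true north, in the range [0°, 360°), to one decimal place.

220.7°

W-91: φ = +64.52950°, λ = +67.61533°
MET-41: φ = +23.43917°, λ = +37.07417°
Δλ = -30.5412°
y = sin Δλ · cos φ₂ = -0.466226
x = cos φ₁ sin φ₂ − sin φ₁ cos φ₂ cos Δλ = -0.542332
θ = atan2(y, x) = -139.3154° → 220.6846° (mod 360°)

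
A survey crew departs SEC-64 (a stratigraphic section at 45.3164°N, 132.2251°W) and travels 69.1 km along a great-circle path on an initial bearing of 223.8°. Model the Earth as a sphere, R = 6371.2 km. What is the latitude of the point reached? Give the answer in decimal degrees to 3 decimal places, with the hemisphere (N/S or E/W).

δ = d/R = 69.1/6371.2 = 0.010846 rad
φ₂ = arcsin(sin φ₁ cos δ + cos φ₁ sin δ cos θ)
   = arcsin(0.71100·0.99994 + 0.70319·0.01085·-0.72176) = 44.86627°
λ₂ = λ₁ + atan2(sin θ sin δ cos φ₁, cos δ − sin φ₁ sin φ₂) = -132.83195°

44.866°N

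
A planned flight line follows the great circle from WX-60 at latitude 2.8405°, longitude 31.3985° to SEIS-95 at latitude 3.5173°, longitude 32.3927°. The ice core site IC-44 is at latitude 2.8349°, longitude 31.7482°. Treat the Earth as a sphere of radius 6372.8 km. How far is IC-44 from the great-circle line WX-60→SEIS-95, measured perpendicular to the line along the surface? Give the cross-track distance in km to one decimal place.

22.4 km

δ₁₃ = central angle WX-60→IC-44 = 0.006097 rad  (haversine)
θ₁₃ = bearing WX-60→IC-44 = 90.910°,  θ₁₂ = bearing WX-60→SEIS-95 = 55.687°
dₓₜ = R·arcsin(sin δ₁₃ · sin(θ₁₃ − θ₁₂)) = 6372.8·arcsin(0.00610·sin(35.223°)) = 22.409 km
|dₓₜ| = 22.409 km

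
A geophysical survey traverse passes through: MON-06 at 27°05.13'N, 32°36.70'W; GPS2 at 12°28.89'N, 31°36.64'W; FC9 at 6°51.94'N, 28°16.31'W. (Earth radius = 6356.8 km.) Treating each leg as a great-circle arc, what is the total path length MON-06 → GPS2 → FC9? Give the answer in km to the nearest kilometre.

2346 km

MON-06: φ = +27.08550°, λ = -32.61167°
GPS2: φ = +12.48150°, λ = -31.61067°
FC9: φ = +6.86567°, λ = -28.27183°
MON-06→GPS2: c = 0.255414 rad, d = 1623.61 km
GPS2→FC9: c = 0.113595 rad, d = 722.10 km
Total = 1623.61 + 722.10 = 2345.72 km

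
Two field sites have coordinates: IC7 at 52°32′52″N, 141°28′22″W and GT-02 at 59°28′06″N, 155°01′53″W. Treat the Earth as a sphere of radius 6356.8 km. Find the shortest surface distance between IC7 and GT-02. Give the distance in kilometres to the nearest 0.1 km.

1134.9 km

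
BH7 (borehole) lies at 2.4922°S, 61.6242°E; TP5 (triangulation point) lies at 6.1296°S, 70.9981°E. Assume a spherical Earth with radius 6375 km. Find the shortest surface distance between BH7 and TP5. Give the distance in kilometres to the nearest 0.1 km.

Δφ = -3.6374°,  Δλ = 9.3739°
a = sin²(Δφ/2) + cos φ₁ cos φ₂ sin²(Δλ/2) = 0.007640
c = 2·arcsin(√a) = 0.175032 rad = 10.0286°
d = R·c = 6375 × 0.175032 = 1115.8 km

1115.8 km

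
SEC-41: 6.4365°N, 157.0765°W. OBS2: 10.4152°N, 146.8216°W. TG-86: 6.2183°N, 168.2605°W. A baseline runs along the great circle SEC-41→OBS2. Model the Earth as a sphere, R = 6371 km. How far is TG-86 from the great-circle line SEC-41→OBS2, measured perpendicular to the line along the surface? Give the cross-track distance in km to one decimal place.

452.8 km

δ₁₃ = central angle SEC-41→TG-86 = 0.194042 rad  (haversine)
θ₁₃ = bearing SEC-41→TG-86 = 269.497°,  θ₁₂ = bearing SEC-41→OBS2 = 67.886°
dₓₜ = R·arcsin(sin δ₁₃ · sin(θ₁₃ − θ₁₂)) = 6371·arcsin(0.19283·sin(201.611°)) = -452.838 km
|dₓₜ| = 452.838 km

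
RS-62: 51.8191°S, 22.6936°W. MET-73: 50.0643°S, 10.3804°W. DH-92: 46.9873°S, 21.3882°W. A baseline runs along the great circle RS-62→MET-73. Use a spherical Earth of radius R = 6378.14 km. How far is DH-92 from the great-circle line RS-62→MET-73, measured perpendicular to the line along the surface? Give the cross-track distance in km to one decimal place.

δ₁₃ = central angle RS-62→DH-92 = 0.085620 rad  (haversine)
θ₁₃ = bearing RS-62→DH-92 = 10.470°,  θ₁₂ = bearing RS-62→MET-73 = 82.092°
dₓₜ = R·arcsin(sin δ₁₃ · sin(θ₁₃ − θ₁₂)) = 6378.14·arcsin(0.08552·sin(-71.622°)) = -518.181 km
|dₓₜ| = 518.181 km

518.2 km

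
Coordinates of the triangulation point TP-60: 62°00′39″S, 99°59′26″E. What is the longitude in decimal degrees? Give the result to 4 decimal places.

99° + 59′/60 + 26″/3600 = 99 + 0.98333 + 0.00722 = 99.9906°

99.9906°E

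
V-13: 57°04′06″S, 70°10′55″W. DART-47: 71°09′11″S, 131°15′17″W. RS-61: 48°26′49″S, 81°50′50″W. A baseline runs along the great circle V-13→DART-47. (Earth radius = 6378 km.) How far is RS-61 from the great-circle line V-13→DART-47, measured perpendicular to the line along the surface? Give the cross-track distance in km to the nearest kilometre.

V-13: φ = -57.06833°, λ = -70.18194°
DART-47: φ = -71.15306°, λ = -131.25472°
RS-61: φ = -48.44694°, λ = -81.84722°
δ₁₃ = central angle V-13→RS-61 = 0.193940 rad  (haversine)
θ₁₃ = bearing V-13→RS-61 = 315.901°,  θ₁₂ = bearing V-13→DART-47 = 216.411°
dₓₜ = R·arcsin(sin δ₁₃ · sin(θ₁₃ − θ₁₂)) = 6378·arcsin(0.19273·sin(99.491°)) = 1219.811 km
|dₓₜ| = 1219.811 km

1220 km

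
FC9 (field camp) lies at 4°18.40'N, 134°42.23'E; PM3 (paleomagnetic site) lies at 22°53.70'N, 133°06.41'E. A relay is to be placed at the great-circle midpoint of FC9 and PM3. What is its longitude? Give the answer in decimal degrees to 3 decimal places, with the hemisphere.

FC9: φ = +4.30667°, λ = +134.70383°
PM3: φ = +22.89500°, λ = +133.10683°
Bx = cos φ₂ cos Δλ = 0.920862,  By = cos φ₂ sin Δλ = -0.025674
φₘ = atan2(sin φ₁ + sin φ₂, √((cos φ₁ + Bx)² + By²)) = 13.60210°
λₘ = λ₁ + atan2(By, cos φ₁ + Bx) = 133.93695°

133.937°E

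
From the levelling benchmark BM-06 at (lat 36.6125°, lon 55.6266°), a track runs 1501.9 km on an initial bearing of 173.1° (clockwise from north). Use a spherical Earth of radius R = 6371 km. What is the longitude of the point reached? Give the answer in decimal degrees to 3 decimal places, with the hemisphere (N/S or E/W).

δ = d/R = 1501.9/6371 = 0.235740 rad
φ₂ = arcsin(sin φ₁ cos δ + cos φ₁ sin δ cos θ)
   = arcsin(0.59640·0.97234 + 0.80269·0.23356·-0.99276) = 23.19020°
λ₂ = λ₁ + atan2(sin θ sin δ cos φ₁, cos δ − sin φ₁ sin φ₂) = 57.37588°

57.376°E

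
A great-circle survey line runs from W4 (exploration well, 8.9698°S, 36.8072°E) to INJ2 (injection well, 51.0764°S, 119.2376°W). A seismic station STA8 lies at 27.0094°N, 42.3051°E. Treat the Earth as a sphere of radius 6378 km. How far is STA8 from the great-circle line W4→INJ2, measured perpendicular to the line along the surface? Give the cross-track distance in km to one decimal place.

545.5 km

δ₁₃ = central angle W4→STA8 = 0.634814 rad  (haversine)
θ₁₃ = bearing W4→STA8 = 8.276°,  θ₁₂ = bearing W4→INJ2 = 196.558°
dₓₜ = R·arcsin(sin δ₁₃ · sin(θ₁₃ − θ₁₂)) = 6378·arcsin(0.59303·sin(-188.282°)) = 545.519 km
|dₓₜ| = 545.519 km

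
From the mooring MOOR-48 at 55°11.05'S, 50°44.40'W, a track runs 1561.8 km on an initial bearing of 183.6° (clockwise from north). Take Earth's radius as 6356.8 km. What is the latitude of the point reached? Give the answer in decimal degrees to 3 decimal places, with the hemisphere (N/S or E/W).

MOOR-48: φ = -55.18417°, λ = -50.74000°
δ = d/R = 1561.8/6356.8 = 0.245690 rad
φ₂ = arcsin(sin φ₁ cos δ + cos φ₁ sin δ cos θ)
   = arcsin(-0.82099·0.96997 + 0.57094·0.24323·-0.99803) = -69.21685°
λ₂ = λ₁ + atan2(sin θ sin δ cos φ₁, cos δ − sin φ₁ sin φ₂) = -53.20682°

69.217°S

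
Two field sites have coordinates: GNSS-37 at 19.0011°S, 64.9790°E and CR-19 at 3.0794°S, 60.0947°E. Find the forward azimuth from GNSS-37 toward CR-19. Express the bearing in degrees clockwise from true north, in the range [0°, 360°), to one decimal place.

342.7°

Δλ = -4.8843°
y = sin Δλ · cos φ₂ = -0.085021
x = cos φ₁ sin φ₂ − sin φ₁ cos φ₂ cos Δλ = 0.273143
θ = atan2(y, x) = -17.2898° → 342.7102° (mod 360°)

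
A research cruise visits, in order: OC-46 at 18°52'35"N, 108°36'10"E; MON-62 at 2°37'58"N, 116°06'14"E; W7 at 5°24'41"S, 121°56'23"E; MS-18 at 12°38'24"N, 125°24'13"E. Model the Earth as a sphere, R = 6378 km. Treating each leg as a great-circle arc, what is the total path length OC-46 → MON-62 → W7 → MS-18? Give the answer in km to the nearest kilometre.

5136 km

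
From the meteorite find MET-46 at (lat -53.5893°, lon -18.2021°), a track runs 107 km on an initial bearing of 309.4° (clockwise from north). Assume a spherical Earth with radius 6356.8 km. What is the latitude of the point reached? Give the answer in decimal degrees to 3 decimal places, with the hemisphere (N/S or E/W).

δ = d/R = 107/6356.8 = 0.016832 rad
φ₂ = arcsin(sin φ₁ cos δ + cos φ₁ sin δ cos θ)
   = arcsin(-0.80478·0.99986 + 0.59357·0.01683·0.63473) = -52.97069°
λ₂ = λ₁ + atan2(sin θ sin δ cos φ₁, cos δ − sin φ₁ sin φ₂) = -19.43962°

52.971°S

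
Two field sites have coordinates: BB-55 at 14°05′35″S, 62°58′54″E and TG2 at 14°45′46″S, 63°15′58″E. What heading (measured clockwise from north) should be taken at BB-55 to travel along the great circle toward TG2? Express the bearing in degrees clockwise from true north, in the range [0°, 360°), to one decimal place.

BB-55: φ = -14.09306°, λ = +62.98167°
TG2: φ = -14.76278°, λ = +63.26611°
Δλ = 0.2844°
y = sin Δλ · cos φ₂ = 0.004801
x = cos φ₁ sin φ₂ − sin φ₁ cos φ₂ cos Δλ = -0.011691
θ = atan2(y, x) = 157.6767° → 157.6767° (mod 360°)

157.7°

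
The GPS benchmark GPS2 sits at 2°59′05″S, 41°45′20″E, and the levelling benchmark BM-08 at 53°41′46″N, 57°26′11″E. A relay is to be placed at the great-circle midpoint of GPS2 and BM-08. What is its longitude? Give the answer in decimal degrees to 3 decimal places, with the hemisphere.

47.580°E

GPS2: φ = -2.98472°, λ = +41.75556°
BM-08: φ = +53.69611°, λ = +57.43639°
Bx = cos φ₂ cos Δλ = 0.570032,  By = cos φ₂ sin Δλ = 0.160023
φₘ = atan2(sin φ₁ + sin φ₂, √((cos φ₁ + Bx)² + By²)) = 25.55076°
λₘ = λ₁ + atan2(By, cos φ₁ + Bx) = 47.58024°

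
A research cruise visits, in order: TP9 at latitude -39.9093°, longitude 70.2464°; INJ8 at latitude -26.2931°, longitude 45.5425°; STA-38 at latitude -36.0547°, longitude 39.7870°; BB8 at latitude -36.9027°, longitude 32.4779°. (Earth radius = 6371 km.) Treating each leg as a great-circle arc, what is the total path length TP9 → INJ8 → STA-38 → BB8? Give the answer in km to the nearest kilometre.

TP9→INJ8: c = 0.430024 rad, d = 2739.68 km
INJ8→STA-38: c = 0.190721 rad, d = 1215.08 km
STA-38→BB8: c = 0.103610 rad, d = 660.10 km
Total = 2739.68 + 1215.08 + 660.10 = 4614.86 km

4615 km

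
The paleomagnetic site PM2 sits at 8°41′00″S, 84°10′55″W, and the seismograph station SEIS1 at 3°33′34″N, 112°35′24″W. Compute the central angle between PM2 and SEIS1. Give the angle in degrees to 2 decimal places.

30.86°

PM2: φ = -8.68333°, λ = -84.18194°
SEIS1: φ = +3.55944°, λ = -112.59000°
Δφ = 12.2428°,  Δλ = -28.4081°
a = sin²(Δφ/2) + cos φ₁ cos φ₂ sin²(Δλ/2) = 0.070775
c = 2·arcsin(√a) = 0.538558 rad = 30.8571°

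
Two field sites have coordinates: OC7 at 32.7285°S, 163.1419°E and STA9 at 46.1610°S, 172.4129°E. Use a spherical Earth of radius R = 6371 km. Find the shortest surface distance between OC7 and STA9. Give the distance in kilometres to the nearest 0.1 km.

Δφ = -13.4325°,  Δλ = 9.2710°
a = sin²(Δφ/2) + cos φ₁ cos φ₂ sin²(Δλ/2) = 0.017483
c = 2·arcsin(√a) = 0.265227 rad = 15.1964°
d = R·c = 6371 × 0.265227 = 1689.8 km

1689.8 km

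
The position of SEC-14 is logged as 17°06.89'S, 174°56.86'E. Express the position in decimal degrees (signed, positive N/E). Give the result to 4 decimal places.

lat: 17.1148° S → -17.1148°
lon: 174.9477° E → +174.9477°

-17.1148°, +174.9477°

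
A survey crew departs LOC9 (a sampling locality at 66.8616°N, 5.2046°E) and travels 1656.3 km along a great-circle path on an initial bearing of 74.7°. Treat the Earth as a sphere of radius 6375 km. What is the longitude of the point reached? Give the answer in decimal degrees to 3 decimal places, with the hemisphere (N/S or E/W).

43.181°E

δ = d/R = 1656.3/6375 = 0.259812 rad
φ₂ = arcsin(sin φ₁ cos δ + cos φ₁ sin δ cos θ)
   = arcsin(0.91956·0.96644 + 0.39295·0.25690·0.26387) = 66.25324°
λ₂ = λ₁ + atan2(sin θ sin δ cos φ₁, cos δ − sin φ₁ sin φ₂) = 43.18108°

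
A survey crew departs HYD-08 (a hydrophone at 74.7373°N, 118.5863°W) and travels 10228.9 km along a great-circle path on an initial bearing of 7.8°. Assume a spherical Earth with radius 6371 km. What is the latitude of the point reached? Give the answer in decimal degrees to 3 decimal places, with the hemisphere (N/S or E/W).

13.129°N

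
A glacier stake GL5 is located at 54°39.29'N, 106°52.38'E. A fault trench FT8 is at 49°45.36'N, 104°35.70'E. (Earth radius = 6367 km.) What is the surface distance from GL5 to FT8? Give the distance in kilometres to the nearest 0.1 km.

566.0 km

GL5: φ = +54.65483°, λ = +106.87300°
FT8: φ = +49.75600°, λ = +104.59500°
Δφ = -4.8988°,  Δλ = -2.2780°
a = sin²(Δφ/2) + cos φ₁ cos φ₂ sin²(Δλ/2) = 0.001974
c = 2·arcsin(√a) = 0.088892 rad = 5.0932°
d = R·c = 6367 × 0.088892 = 566.0 km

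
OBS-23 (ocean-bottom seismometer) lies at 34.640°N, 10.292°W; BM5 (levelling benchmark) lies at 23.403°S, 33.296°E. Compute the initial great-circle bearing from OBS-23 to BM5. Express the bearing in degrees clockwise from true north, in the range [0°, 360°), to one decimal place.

138.1°

Δλ = 43.5880°
y = sin Δλ · cos φ₂ = 0.632748
x = cos φ₁ sin φ₂ − sin φ₁ cos φ₂ cos Δλ = -0.704633
θ = atan2(y, x) = 138.0767° → 138.0767° (mod 360°)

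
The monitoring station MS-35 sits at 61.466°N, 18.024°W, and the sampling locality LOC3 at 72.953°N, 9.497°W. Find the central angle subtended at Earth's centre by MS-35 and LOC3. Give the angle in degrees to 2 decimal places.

11.92°

Δφ = 11.4870°,  Δλ = 8.5270°
a = sin²(Δφ/2) + cos φ₁ cos φ₂ sin²(Δλ/2) = 0.010789
c = 2·arcsin(√a) = 0.208116 rad = 11.9242°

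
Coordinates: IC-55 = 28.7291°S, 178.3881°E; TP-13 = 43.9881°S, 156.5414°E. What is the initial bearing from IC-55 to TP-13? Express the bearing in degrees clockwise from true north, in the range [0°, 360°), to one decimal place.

222.9°

Δλ = -21.8467°
y = sin Δλ · cos φ₂ = -0.267738
x = cos φ₁ sin φ₂ − sin φ₁ cos φ₂ cos Δλ = -0.288020
θ = atan2(y, x) = -137.0900° → 222.9100° (mod 360°)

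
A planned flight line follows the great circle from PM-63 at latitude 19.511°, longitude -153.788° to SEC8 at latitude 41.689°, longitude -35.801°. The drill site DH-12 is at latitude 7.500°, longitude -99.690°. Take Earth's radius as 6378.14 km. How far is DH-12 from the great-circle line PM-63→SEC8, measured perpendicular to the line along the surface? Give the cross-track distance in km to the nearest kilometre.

δ₁₃ = central angle PM-63→DH-12 = 0.937762 rad  (haversine)
θ₁₃ = bearing PM-63→DH-12 = 95.062°,  θ₁₂ = bearing PM-63→SEC8 = 41.554°
dₓₜ = R·arcsin(sin δ₁₃ · sin(θ₁₃ − θ₁₂)) = 6378.14·arcsin(0.80624·sin(53.508°)) = 4497.716 km
|dₓₜ| = 4497.716 km

4498 km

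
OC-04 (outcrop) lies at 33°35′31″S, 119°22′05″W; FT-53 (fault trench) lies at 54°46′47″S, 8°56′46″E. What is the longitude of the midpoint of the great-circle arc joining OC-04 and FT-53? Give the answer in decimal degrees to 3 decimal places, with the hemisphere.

75.784°W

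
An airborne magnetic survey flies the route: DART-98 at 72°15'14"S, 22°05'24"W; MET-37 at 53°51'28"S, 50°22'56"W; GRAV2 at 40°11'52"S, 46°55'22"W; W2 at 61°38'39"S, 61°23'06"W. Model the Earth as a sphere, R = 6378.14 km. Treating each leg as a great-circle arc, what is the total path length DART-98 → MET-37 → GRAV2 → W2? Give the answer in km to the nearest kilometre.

DART-98: φ = -72.25389°, λ = -22.09000°
MET-37: φ = -53.85778°, λ = -50.38222°
GRAV2: φ = -40.19778°, λ = -46.92278°
W2: φ = -61.64417°, λ = -61.38500°
DART-98→MET-37: c = 0.383335 rad, d = 2444.96 km
MET-37→GRAV2: c = 0.241864 rad, d = 1542.64 km
GRAV2→W2: c = 0.404588 rad, d = 2580.52 km
Total = 2444.96 + 1542.64 + 2580.52 = 6568.12 km

6568 km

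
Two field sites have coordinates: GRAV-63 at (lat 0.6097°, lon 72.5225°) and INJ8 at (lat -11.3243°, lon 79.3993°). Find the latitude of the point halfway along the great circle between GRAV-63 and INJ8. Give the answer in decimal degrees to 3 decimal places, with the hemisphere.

5.367°S

Bx = cos φ₂ cos Δλ = 0.973477,  By = cos φ₂ sin Δλ = 0.117404
φₘ = atan2(sin φ₁ + sin φ₂, √((cos φ₁ + Bx)² + By²)) = -5.36690°
λₘ = λ₁ + atan2(By, cos φ₁ + Bx) = 75.92716°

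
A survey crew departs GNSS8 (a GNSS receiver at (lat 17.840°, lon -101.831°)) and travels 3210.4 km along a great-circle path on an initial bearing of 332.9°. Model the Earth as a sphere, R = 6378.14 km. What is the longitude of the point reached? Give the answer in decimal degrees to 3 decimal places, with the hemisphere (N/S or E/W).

δ = d/R = 3210.4/6378.14 = 0.503344 rad
φ₂ = arcsin(sin φ₁ cos δ + cos φ₁ sin δ cos θ)
   = arcsin(0.30636·0.87597 + 0.95192·0.48236·0.89021) = 42.61877°
λ₂ = λ₁ + atan2(sin θ sin δ cos φ₁, cos δ − sin φ₁ sin φ₂) = -119.20480°

119.205°W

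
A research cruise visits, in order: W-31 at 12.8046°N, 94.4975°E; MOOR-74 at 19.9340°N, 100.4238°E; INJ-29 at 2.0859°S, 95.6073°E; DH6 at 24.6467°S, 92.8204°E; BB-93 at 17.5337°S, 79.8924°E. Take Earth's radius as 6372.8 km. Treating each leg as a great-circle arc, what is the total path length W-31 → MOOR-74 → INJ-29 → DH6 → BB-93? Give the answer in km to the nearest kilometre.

7602 km

W-31→MOOR-74: c = 0.159108 rad, d = 1013.96 km
MOOR-74→INJ-29: c = 0.393074 rad, d = 2504.98 km
INJ-29→DH6: c = 0.396551 rad, d = 2527.14 km
DH6→BB-93: c = 0.244182 rad, d = 1556.12 km
Total = 1013.96 + 2504.98 + 2527.14 + 1556.12 = 7602.20 km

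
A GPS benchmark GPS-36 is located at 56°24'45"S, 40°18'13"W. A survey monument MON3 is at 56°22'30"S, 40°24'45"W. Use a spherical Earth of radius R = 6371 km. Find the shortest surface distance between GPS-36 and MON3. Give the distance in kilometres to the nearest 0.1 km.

7.9 km

GPS-36: φ = -56.41250°, λ = -40.30361°
MON3: φ = -56.37500°, λ = -40.41250°
Δφ = 0.0375°,  Δλ = -0.1089°
a = sin²(Δφ/2) + cos φ₁ cos φ₂ sin²(Δλ/2) = 0.000000
c = 2·arcsin(√a) = 0.001239 rad = 0.0710°
d = R·c = 6371 × 0.001239 = 7.9 km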